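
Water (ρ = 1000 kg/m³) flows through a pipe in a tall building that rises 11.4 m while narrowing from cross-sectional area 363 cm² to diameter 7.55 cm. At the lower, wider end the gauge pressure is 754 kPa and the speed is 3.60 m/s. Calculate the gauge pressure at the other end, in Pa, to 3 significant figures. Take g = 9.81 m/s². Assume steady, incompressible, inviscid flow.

223000 Pa

Continuity gives A₁v₁ = A₂v₂, so v₂ = (363 cm²)/(44.8 cm²) × 3.60 m/s = 29.2 m/s.
Energy conservation along the streamline gives P₂ = P₁ − ½ρ(v₂² − v₁²) − ρg(h₂ − h₁).
P₂ = 754000 + ½·1000·(3.60² − 29.2²) − 1000·9.81·(+11.4) = 754000 + (-420000) − (112000) = 223000 Pa.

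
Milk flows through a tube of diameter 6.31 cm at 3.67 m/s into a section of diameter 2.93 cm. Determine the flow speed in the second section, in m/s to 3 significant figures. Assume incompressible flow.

Continuity gives A₁v₁ = A₂v₂, so v₂ = (31.3 cm²)/(6.74 cm²) × 3.67 m/s = 17.0 m/s.

v₂ ≈ 17.0 m/s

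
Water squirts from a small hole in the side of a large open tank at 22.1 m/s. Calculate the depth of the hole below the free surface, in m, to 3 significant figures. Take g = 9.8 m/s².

For a small hole in a large open tank, ½v² = gh, giving h = v²/(2g).
h = 22.1²/(2·9.8) = 488/19.60 = 24.9 m.

h = 24.9 m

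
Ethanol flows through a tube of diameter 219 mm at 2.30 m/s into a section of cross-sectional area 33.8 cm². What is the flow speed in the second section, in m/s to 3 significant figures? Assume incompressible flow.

v₂ = 25.6 m/s

Mass conservation (A₁v₁ = A₂v₂) gives v₂ = 2.30 × 377/33.8 = 25.6 m/s.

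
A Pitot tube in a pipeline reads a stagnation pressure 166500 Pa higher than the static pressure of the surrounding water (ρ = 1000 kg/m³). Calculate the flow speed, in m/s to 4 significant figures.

18.25 m/s

Bernoulli between the free stream and the stagnation point: ½ρv² = P_stag − P_static.
v = √(2ΔP/ρ) = √(2·166500/1000) = 18.25 m/s.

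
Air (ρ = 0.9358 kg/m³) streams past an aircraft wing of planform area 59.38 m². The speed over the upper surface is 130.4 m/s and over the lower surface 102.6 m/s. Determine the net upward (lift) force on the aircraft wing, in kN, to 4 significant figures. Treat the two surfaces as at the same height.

F ≈ 180.0 kN

With equal heights on the two surfaces, Bernoulli gives P_lower − P_upper = ½ρ(v_upper² − v_lower²).
ΔP = ½·0.9358·(130.4² − 102.6²) = 3031 Pa.
Lift = ΔP · A = 3031 × 59.38 = 180000 N.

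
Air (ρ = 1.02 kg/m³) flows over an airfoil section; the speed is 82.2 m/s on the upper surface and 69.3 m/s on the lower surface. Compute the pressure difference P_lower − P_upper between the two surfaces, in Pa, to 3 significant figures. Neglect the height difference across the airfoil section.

The pressure is lower where the speed is higher: ΔP = ½ρ(v_up² − v_low²).
ΔP = ½·1.02·(82.2² − 69.3²) = 997 Pa.

ΔP = 997 Pa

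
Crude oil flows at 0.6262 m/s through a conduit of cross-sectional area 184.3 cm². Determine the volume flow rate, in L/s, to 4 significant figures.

11.54 L/s

Q = A·v = 0.01843 m² × 0.6262 m/s = 0.01154 m³/s.
Converting: 0.01154 m³/s × 1000 = 11.54 L/s.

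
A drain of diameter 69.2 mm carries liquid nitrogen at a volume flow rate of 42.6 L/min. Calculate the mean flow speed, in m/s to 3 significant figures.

Q = 42.6 L/min = 0.000710 m³/s.
v = Q/A = 0.000710 / 0.00376 = 0.189 m/s.

0.189 m/s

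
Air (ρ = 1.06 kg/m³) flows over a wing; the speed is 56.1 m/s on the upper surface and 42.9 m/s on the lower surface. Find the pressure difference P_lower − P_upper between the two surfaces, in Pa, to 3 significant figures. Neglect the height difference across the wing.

ΔP ≈ 693 Pa

Bernoulli (same height): P_lower − P_upper = ½ρ(v_upper² − v_lower²).
ΔP = ½·1.06·(56.1² − 42.9²) = 693 Pa.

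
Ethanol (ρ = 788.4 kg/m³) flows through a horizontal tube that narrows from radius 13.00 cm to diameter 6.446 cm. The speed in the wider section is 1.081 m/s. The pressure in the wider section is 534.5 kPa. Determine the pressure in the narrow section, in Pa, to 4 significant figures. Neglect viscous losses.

P₂ = 413000 Pa

The volume flow rate is constant, so v₂ = (A₁/A₂)v₁ = (530.9/32.63)·1.081 = 17.59 m/s.
The pipe is horizontal, so Bernoulli reduces to P₁ + ½ρv₁² = P₂ + ½ρv₂².
P₂ = P₁ − ½ρ(v₂² − v₁²) = 534500 − ½·788.4·(17.59² − 1.081²) = 534500 − 121500 = 413000 Pa.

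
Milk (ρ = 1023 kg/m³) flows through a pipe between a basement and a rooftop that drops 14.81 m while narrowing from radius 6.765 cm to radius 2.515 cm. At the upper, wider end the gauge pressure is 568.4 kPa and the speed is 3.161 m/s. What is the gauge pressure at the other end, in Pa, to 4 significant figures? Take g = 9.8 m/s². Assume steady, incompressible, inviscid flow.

P₂ ≈ 454400 Pa

Mass conservation (A₁v₁ = A₂v₂) gives v₂ = 3.161 × 143.8/19.87 = 22.87 m/s.
Energy conservation along the streamline gives P₂ = P₁ − ½ρ(v₂² − v₁²) − ρg(h₂ − h₁).
P₂ = 568400 + ½·1023·(3.161² − 22.87²) − 1023·9.8·(−14.81) = 568400 + (-262400) − (-148500) = 454400 Pa.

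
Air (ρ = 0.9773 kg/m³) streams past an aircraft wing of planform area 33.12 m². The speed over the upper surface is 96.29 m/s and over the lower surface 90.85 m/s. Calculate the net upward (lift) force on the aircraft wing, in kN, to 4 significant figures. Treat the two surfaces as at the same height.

F ≈ 16.48 kN

With equal heights on the two surfaces, Bernoulli gives P_lower − P_upper = ½ρ(v_upper² − v_lower²).
ΔP = ½·0.9773·(96.29² − 90.85²) = 497.5 Pa.
Lift = ΔP · A = 497.5 × 33.12 = 16480 N.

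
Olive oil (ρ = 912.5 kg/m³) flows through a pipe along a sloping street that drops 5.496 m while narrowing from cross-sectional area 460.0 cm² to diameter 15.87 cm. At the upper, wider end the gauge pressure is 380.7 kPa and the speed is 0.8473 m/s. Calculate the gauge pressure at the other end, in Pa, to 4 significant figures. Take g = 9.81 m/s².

By continuity, v₂ = v₁·A₁/A₂ = 0.8473·(460.0/197.8) = 1.970 m/s.
Applying Bernoulli between the two ends and solving for P₂: P₂ = P₁ + ½ρ(v₁² − v₂²) − ρgΔh.
P₂ = 380700 + ½·912.5·(0.8473² − 1.970²) − 912.5·9.81·(−5.496) = 380700 + (-1444) − (-49200) = 428500 Pa.

P₂ ≈ 428500 Pa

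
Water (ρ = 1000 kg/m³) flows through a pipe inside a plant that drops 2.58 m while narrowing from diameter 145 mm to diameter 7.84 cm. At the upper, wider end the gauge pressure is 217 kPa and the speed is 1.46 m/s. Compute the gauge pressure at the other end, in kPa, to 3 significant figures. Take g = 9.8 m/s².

P₂ ≈ 231 kPa

By continuity, v₂ = v₁·A₁/A₂ = 1.46·(165/48.3) = 4.99 m/s.
Energy conservation along the streamline gives P₂ = P₁ − ½ρ(v₂² − v₁²) − ρg(h₂ − h₁).
P₂ = 217000 + ½·1000·(1.46² − 4.99²) − 1000·9.8·(−2.58) = 217000 + (-11400) − (-25300) = 231000 Pa.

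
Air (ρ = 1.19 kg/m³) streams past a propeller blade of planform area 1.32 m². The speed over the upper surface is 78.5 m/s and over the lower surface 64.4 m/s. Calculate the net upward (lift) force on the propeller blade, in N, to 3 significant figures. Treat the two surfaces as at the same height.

From P + ½ρv² = const at equal height, P_low − P_up = ½ρ(v_up² − v_low²).
ΔP = ½·1.19·(78.5² − 64.4²) = 1200 Pa.
Lift = ΔP · A = 1200 × 1.32 = 1580 N.

F = 1580 N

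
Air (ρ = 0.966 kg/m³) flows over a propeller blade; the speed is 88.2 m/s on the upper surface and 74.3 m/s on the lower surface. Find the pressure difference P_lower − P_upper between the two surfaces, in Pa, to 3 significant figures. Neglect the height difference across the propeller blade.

With negligible Δh, P + ½ρv² is constant, so P_low − P_up = ½ρ(v_up² − v_low²).
ΔP = ½·0.966·(88.2² − 74.3²) = 1090 Pa.

1090 Pa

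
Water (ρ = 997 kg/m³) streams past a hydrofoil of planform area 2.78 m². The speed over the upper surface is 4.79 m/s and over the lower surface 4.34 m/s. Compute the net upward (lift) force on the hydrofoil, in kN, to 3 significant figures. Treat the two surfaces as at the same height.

The faster flow above has the lower pressure; Bernoulli (same height) gives ΔP = ½ρ(v_up² − v_low²).
ΔP = ½·997·(4.79² − 4.34²) = 2050 Pa.
Lift = ΔP · A = 2050 × 2.78 = 5690 N.

F ≈ 5.69 kN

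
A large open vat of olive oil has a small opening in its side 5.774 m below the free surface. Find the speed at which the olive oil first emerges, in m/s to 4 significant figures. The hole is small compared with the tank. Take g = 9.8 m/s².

Bernoulli from surface to hole (P equal, v_surface ≈ 0): v = √(2gh) = √(2×9.8×5.774) = 10.64 m/s.

v ≈ 10.64 m/s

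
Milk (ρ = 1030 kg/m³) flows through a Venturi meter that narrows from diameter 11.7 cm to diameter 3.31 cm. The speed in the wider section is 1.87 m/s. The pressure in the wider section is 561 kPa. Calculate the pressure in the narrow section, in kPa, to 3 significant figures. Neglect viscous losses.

The volume flow rate is constant, so v₂ = (A₁/A₂)v₁ = (108/8.60)·1.87 = 23.4 m/s.
Along the horizontal streamline, P + ½ρv² is constant.
P₂ = P₁ − ½ρ(v₂² − v₁²) = 561000 − ½·1030·(23.4² − 1.87²) = 561000 − 279000 = 282000 Pa.

P₂ ≈ 282 kPa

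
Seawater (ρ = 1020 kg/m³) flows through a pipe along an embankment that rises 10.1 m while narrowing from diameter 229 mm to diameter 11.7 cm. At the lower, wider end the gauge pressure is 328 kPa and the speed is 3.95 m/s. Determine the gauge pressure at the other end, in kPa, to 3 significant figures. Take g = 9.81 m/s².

By continuity, v₂ = v₁·A₁/A₂ = 3.95·(412/108) = 15.1 m/s.
Energy conservation along the streamline gives P₂ = P₁ − ½ρ(v₂² − v₁²) − ρg(h₂ − h₁).
P₂ = 328000 + ½·1020·(3.95² − 15.1²) − 1020·9.81·(+10.1) = 328000 + (-109000) − (101000) = 118000 Pa.

P₂ ≈ 118 kPa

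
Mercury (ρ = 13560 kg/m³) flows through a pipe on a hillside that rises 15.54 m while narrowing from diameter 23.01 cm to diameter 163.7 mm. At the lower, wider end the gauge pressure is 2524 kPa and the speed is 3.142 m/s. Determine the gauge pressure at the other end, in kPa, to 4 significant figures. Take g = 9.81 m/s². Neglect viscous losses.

P₂ ≈ 262.5 kPa

Mass conservation (A₁v₁ = A₂v₂) gives v₂ = 3.142 × 415.8/210.5 = 6.208 m/s.
Applying Bernoulli between the two ends and solving for P₂: P₂ = P₁ + ½ρ(v₁² − v₂²) − ρgΔh.
P₂ = 2524000 + ½·13560·(3.142² − 6.208²) − 13560·9.81·(+15.54) = 2524000 + (-194400) − (2067000) = 262500 Pa.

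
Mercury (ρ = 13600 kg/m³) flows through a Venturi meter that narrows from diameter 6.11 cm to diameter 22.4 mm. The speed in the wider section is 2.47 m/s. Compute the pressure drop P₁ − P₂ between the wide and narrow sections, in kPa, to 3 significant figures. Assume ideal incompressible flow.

Continuity gives A₁v₁ = A₂v₂, so v₂ = (29.3 cm²)/(3.94 cm²) × 2.47 m/s = 18.4 m/s.
Bernoulli (h₁ = h₂): P₁ − P₂ = ½ρ(v₂² − v₁²).
P₁ − P₂ = ½·13600·(18.4² − 2.47²) = ½·13600·332 = 2260000 Pa.

2260 kPa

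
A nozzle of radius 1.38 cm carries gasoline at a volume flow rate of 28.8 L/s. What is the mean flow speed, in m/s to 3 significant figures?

v = 48.1 m/s

Q = 28.8 L/s = 0.0288 m³/s.
v = Q/A = 0.0288 / 0.000598 = 48.1 m/s.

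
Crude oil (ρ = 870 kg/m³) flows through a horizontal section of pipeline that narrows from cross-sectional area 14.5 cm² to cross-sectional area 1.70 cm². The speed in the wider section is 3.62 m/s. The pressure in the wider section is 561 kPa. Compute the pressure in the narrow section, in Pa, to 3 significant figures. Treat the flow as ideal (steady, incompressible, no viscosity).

P₂ ≈ 152000 Pa

The volume flow rate is constant, so v₂ = (A₁/A₂)v₁ = (14.5/1.70)·3.62 = 30.9 m/s.
Bernoulli (h₁ = h₂): P₁ − P₂ = ½ρ(v₂² − v₁²).
P₂ = P₁ − ½ρ(v₂² − v₁²) = 561000 − ½·870·(30.9² − 3.62²) = 561000 − 409000 = 152000 Pa.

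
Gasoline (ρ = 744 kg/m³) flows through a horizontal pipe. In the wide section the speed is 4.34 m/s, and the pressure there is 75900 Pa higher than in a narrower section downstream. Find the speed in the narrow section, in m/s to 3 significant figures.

Horizontal Bernoulli: P₁ + ½ρv₁² = P₂ + ½ρv₂², so v₂² = v₁² + 2(P₁ − P₂)/ρ.
v₂ = √(4.34² + 2·75900/744) = √(18.8 + 204) = 14.9 m/s.

v₂ ≈ 14.9 m/s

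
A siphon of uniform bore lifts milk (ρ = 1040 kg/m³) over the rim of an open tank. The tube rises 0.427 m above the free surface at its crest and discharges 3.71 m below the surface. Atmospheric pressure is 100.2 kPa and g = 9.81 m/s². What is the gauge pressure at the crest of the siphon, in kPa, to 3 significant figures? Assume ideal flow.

-42.2 kPa

The outlet speed comes from Torricelli: v = √(2g·3.71) = 8.53 m/s.
The bore is uniform, so the speed at the crest is the same v. Bernoulli surface→crest: P_atm = P_top + ½ρv² + ρg·h_top.
P_top = 100200 − ½·1040·8.53² − 1040·9.81·0.427 = 58000 Pa. So P_gauge = P_top − P_atm = -42200 Pa.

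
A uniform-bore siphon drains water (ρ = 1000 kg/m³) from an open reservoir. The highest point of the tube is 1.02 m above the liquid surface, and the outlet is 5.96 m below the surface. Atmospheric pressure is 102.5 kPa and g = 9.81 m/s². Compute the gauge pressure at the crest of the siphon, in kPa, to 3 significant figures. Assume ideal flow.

P_gauge = -68.5 kPa

Bernoulli surface→outlet gives ½v² = g·h_out, so v = √(2·9.81·5.96) = 10.8 m/s.
With constant cross-section the crest speed equals v; applying Bernoulli from the surface up to the crest, P_top = P_atm − ½ρv² − ρg·h_top.
P_top = 102500 − ½·1000·10.8² − 1000·9.81·1.02 = 34000 Pa. So P_gauge = P_top − P_atm = -68500 Pa.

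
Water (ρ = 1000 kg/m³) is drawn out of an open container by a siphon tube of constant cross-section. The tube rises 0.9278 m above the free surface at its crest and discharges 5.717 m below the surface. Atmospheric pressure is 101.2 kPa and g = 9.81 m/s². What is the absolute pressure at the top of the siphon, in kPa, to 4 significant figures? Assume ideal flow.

From the surface to the outlet (both open to atmosphere, surface at rest): v = √(2g·h_out) = √(2·9.81·5.717) = 10.59 m/s.
With constant cross-section the crest speed equals v; applying Bernoulli from the surface up to the crest, P_top = P_atm − ½ρv² − ρg·h_top.
P_top = 101200 − ½·1000·10.59² − 1000·9.81·0.9278 = 36010 Pa.

P_top = 36.01 kPa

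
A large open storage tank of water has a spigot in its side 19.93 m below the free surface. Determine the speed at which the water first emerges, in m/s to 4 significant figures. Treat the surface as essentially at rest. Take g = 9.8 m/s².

With the surface at rest and both surface and jet at atmospheric pressure, Bernoulli gives ρg h = ½ρv², so v = √(2gh) = √(2·9.8·19.93) = 19.76 m/s.

19.76 m/s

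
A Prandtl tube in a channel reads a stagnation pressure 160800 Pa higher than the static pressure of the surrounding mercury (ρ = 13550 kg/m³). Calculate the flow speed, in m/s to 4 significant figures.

4.872 m/s

At the stagnation point the flow is brought to rest, so Bernoulli gives P_stag − P_static = ½ρv².
v = √(2ΔP/ρ) = √(2·160800/13550) = 4.872 m/s.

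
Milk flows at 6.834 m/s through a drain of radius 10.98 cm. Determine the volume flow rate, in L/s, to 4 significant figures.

Q = 258.8 L/s

Q = A·v = 0.03788 m² × 6.834 m/s = 0.2588 m³/s.
Converting: 0.2588 m³/s × 1000 = 258.8 L/s.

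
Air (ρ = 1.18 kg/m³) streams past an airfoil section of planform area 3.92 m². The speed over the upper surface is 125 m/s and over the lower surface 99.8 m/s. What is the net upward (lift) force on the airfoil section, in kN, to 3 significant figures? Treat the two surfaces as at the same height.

From P + ½ρv² = const at equal height, P_low − P_up = ½ρ(v_up² − v_low²).
ΔP = ½·1.18·(125² − 99.8²) = 3340 Pa.
Lift = ΔP · A = 3340 × 3.92 = 13100 N.

F ≈ 13.1 kN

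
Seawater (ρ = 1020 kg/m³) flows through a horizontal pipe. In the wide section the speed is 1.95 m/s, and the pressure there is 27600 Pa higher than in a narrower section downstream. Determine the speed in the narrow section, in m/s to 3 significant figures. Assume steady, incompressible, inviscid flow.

With h₁ = h₂, rearranging Bernoulli gives v₂ = √(v₁² + 2ΔP/ρ).
v₂ = √(1.95² + 2·27600/1020) = √(3.80 + 54.1) = 7.61 m/s.

v₂ ≈ 7.61 m/s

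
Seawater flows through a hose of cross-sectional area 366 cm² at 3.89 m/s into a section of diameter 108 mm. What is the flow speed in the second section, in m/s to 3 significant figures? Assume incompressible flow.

Mass conservation (A₁v₁ = A₂v₂) gives v₂ = 3.89 × 366/91.6 = 15.5 m/s.

v₂ ≈ 15.5 m/s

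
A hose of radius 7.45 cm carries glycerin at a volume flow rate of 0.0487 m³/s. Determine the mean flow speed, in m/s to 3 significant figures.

v = 2.79 m/s

Q = 0.0487 m³/s = 0.0487 m³/s.
v = Q/A = 0.0487 / 0.0174 = 2.79 m/s.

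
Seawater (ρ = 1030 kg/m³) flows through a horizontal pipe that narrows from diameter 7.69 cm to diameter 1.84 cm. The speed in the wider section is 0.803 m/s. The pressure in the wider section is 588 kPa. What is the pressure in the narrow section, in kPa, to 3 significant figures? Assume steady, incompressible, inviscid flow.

487 kPa

Continuity gives A₁v₁ = A₂v₂, so v₂ = (46.4 cm²)/(2.66 cm²) × 0.803 m/s = 14.0 m/s.
Bernoulli (h₁ = h₂): P₁ − P₂ = ½ρ(v₂² − v₁²).
P₂ = P₁ − ½ρ(v₂² − v₁²) = 588000 − ½·1030·(14.0² − 0.803²) = 588000 − 101000 = 487000 Pa.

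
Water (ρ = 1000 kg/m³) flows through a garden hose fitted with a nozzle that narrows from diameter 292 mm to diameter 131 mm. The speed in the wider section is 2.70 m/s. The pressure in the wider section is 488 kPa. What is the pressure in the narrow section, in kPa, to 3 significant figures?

P₂ ≈ 402 kPa

Mass conservation (A₁v₁ = A₂v₂) gives v₂ = 2.70 × 670/135 = 13.4 m/s.
Bernoulli (h₁ = h₂): P₁ − P₂ = ½ρ(v₂² − v₁²).
P₂ = P₁ − ½ρ(v₂² − v₁²) = 488000 − ½·1000·(13.4² − 2.70²) = 488000 − 86300 = 402000 Pa.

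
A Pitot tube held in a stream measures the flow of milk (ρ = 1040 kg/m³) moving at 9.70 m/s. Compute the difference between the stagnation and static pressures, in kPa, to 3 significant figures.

ΔP = 48.9 kPa

Bernoulli between the free stream and the stagnation point: ½ρv² = P_stag − P_static.
ΔP = ½·1040·9.70² = 48900 Pa.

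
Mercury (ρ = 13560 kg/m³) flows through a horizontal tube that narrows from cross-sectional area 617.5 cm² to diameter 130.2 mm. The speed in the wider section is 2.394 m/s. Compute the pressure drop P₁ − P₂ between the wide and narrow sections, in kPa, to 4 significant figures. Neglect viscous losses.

ΔP ≈ 797.0 kPa

Continuity gives A₁v₁ = A₂v₂, so v₂ = (617.5 cm²)/(133.1 cm²) × 2.394 m/s = 11.10 m/s.
With no height change, Bernoulli's equation is P₁ + ½ρv₁² = P₂ + ½ρv₂².
P₁ − P₂ = ½·13560·(11.10² − 2.394²) = ½·13560·117.6 = 797000 Pa.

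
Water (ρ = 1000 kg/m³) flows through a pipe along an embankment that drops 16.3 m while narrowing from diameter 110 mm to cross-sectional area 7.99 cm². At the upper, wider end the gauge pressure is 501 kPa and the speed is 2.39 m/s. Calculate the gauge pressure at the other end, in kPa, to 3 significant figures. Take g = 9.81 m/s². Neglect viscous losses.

By continuity, v₂ = v₁·A₁/A₂ = 2.39·(95.0/7.99) = 28.4 m/s.
Energy conservation along the streamline gives P₂ = P₁ − ½ρ(v₂² − v₁²) − ρg(h₂ − h₁).
P₂ = 501000 + ½·1000·(2.39² − 28.4²) − 1000·9.81·(−16.3) = 501000 + (-401000) − (-160000) = 260000 Pa.

P₂ = 260 kPa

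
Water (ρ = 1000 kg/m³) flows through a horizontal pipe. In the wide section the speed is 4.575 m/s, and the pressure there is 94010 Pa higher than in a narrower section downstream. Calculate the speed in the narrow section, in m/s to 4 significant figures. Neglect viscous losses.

v₂ ≈ 14.46 m/s

Horizontal Bernoulli: P₁ + ½ρv₁² = P₂ + ½ρv₂², so v₂² = v₁² + 2(P₁ − P₂)/ρ.
v₂ = √(4.575² + 2·94010/1000) = √(20.93 + 188.0) = 14.46 m/s.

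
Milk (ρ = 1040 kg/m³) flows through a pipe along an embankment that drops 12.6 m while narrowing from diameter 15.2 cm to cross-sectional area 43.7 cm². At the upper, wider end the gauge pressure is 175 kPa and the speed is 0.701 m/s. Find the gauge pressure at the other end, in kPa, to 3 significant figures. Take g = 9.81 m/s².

Mass conservation (A₁v₁ = A₂v₂) gives v₂ = 0.701 × 181/43.7 = 2.91 m/s.
Bernoulli: P₁ + ½ρv₁² + ρg h₁ = P₂ + ½ρv₂² + ρg h₂, so P₂ = P₁ + ½ρ(v₁² − v₂²) − ρg(h₂ − h₁).
P₂ = 175000 + ½·1040·(0.701² − 2.91²) − 1040·9.81·(−12.6) = 175000 + (-4150) − (-129000) = 299000 Pa.

P₂ ≈ 299 kPa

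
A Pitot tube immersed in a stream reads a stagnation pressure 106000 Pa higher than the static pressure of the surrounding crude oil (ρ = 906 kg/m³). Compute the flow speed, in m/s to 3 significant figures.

At the stagnation point the flow is brought to rest, so Bernoulli gives P_stag − P_static = ½ρv².
v = √(2ΔP/ρ) = √(2·106000/906) = 15.3 m/s.

v = 15.3 m/s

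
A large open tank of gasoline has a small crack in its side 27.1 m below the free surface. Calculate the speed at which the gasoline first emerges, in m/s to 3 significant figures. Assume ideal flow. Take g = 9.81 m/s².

v ≈ 23.1 m/s

The surface is effectively still and both ends are open, so ½v² = gh and v = √(2·9.81·27.1) = 23.1 m/s.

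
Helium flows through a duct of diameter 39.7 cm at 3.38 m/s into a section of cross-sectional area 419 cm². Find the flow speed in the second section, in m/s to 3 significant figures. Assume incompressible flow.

9.99 m/s

Continuity gives A₁v₁ = A₂v₂, so v₂ = (1240 cm²)/(419 cm²) × 3.38 m/s = 9.99 m/s.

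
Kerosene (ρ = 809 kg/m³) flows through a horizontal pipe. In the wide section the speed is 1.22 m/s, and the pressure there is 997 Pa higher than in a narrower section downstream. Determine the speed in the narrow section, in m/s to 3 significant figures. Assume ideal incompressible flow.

Along the level pipe P + ½ρv² is conserved, hence v₂² = v₁² + 2(P₁ − P₂)/ρ.
v₂ = √(1.22² + 2·997/809) = √(1.49 + 2.46) = 1.99 m/s.

v₂ = 1.99 m/s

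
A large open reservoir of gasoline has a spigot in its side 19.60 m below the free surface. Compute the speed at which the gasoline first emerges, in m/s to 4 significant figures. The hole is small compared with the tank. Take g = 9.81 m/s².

v ≈ 19.61 m/s

With the surface at rest and both surface and jet at atmospheric pressure, Bernoulli gives ρg h = ½ρv², so v = √(2gh) = √(2·9.81·19.60) = 19.61 m/s.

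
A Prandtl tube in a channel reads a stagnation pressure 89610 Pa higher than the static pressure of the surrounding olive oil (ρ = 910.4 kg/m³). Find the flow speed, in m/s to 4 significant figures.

14.03 m/s

The dynamic pressure equals the rise in static pressure at the stagnation point: ΔP = ½ρv².
v = √(2ΔP/ρ) = √(2·89610/910.4) = 14.03 m/s.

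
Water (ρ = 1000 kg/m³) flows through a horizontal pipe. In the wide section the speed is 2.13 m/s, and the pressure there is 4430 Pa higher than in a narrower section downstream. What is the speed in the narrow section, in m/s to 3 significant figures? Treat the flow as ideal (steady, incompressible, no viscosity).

Along the level pipe P + ½ρv² is conserved, hence v₂² = v₁² + 2(P₁ − P₂)/ρ.
v₂ = √(2.13² + 2·4430/1000) = √(4.54 + 8.86) = 3.66 m/s.

v₂ ≈ 3.66 m/s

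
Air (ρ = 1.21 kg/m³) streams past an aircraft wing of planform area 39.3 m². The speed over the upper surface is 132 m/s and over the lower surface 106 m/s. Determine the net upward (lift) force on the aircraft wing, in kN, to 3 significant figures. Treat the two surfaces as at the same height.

From P + ½ρv² = const at equal height, P_low − P_up = ½ρ(v_up² − v_low²).
ΔP = ½·1.21·(132² − 106²) = 3740 Pa.
Lift = ΔP · A = 3740 × 39.3 = 147000 N.

F ≈ 147 kN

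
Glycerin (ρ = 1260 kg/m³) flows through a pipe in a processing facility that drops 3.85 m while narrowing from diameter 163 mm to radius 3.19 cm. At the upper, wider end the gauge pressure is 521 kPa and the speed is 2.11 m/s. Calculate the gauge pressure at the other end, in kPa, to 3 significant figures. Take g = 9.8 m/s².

By continuity, v₂ = v₁·A₁/A₂ = 2.11·(209/32.0) = 13.8 m/s.
Applying Bernoulli between the two ends and solving for P₂: P₂ = P₁ + ½ρ(v₁² − v₂²) − ρgΔh.
P₂ = 521000 + ½·1260·(2.11² − 13.8²) − 1260·9.8·(−3.85) = 521000 + (-117000) − (-47500) = 452000 Pa.

P₂ ≈ 452 kPa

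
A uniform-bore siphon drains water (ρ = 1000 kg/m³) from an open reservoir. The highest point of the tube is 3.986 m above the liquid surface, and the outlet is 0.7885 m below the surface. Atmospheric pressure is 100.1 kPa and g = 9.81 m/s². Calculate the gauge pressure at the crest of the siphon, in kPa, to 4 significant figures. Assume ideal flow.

Bernoulli surface→outlet gives ½v² = g·h_out, so v = √(2·9.81·0.7885) = 3.933 m/s.
The bore is uniform, so the speed at the crest is the same v. Bernoulli surface→crest: P_atm = P_top + ½ρv² + ρg·h_top.
P_top = 100100 − ½·1000·3.933² − 1000·9.81·3.986 = 53260 Pa. So P_gauge = P_top − P_atm = -46840 Pa.

P_gauge ≈ -46.84 kPa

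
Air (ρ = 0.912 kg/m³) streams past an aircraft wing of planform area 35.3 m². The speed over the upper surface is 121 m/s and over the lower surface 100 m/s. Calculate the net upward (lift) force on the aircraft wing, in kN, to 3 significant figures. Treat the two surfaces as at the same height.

With equal heights on the two surfaces, Bernoulli gives P_lower − P_upper = ½ρ(v_upper² − v_lower²).
ΔP = ½·0.912·(121² − 100²) = 2120 Pa.
Lift = ΔP · A = 2120 × 35.3 = 74700 N.

F ≈ 74.7 kN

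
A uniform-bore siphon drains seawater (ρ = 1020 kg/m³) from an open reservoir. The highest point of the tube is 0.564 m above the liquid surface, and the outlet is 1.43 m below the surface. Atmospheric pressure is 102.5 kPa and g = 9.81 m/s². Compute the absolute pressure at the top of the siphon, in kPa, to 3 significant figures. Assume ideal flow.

P_top = 82.5 kPa

The outlet speed comes from Torricelli: v = √(2g·1.43) = 5.30 m/s.
With constant cross-section the crest speed equals v; applying Bernoulli from the surface up to the crest, P_top = P_atm − ½ρv² − ρg·h_top.
P_top = 102500 − ½·1020·5.30² − 1020·9.81·0.564 = 82500 Pa.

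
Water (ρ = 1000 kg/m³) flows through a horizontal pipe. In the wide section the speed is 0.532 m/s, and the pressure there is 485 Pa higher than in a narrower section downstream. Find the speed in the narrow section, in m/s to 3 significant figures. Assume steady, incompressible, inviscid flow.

Horizontal Bernoulli: P₁ + ½ρv₁² = P₂ + ½ρv₂², so v₂² = v₁² + 2(P₁ − P₂)/ρ.
v₂ = √(0.532² + 2·485/1000) = √(0.283 + 0.970) = 1.12 m/s.

v₂ ≈ 1.12 m/s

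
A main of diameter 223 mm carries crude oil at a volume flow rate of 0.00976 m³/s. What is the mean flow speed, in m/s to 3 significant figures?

Q = 0.00976 m³/s = 0.00976 m³/s.
v = Q/A = 0.00976 / 0.0391 = 0.250 m/s.

v = 0.250 m/s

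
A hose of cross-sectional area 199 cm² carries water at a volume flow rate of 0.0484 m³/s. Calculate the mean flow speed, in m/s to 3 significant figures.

v = 2.43 m/s

Q = 0.0484 m³/s = 0.0484 m³/s.
v = Q/A = 0.0484 / 0.0199 = 2.43 m/s.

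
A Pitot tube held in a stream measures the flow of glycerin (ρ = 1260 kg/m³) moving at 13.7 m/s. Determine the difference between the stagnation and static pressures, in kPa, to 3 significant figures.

ΔP ≈ 118 kPa

At the stagnation point the flow is brought to rest, so Bernoulli gives P_stag − P_static = ½ρv².
ΔP = ½·1260·13.7² = 118000 Pa.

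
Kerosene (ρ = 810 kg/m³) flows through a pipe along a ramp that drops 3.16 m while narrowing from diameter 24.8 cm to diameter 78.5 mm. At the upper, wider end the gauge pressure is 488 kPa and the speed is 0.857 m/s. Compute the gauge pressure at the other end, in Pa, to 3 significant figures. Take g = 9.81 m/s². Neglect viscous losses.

The volume flow rate is constant, so v₂ = (A₁/A₂)v₁ = (483/48.4)·0.857 = 8.55 m/s.
Applying Bernoulli between the two ends and solving for P₂: P₂ = P₁ + ½ρ(v₁² − v₂²) − ρgΔh.
P₂ = 488000 + ½·810·(0.857² − 8.55²) − 810·9.81·(−3.16) = 488000 + (-29300) − (-25100) = 484000 Pa.

P₂ ≈ 484000 Pa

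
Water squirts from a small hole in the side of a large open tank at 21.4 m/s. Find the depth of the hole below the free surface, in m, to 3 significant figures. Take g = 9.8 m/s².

23.4 m

For a small hole in a large open tank, ½v² = gh, giving h = v²/(2g).
h = 21.4²/(2·9.8) = 458/19.60 = 23.4 m.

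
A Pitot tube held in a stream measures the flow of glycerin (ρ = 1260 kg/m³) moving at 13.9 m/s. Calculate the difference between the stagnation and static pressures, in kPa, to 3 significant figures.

At the stagnation point the flow is brought to rest, so Bernoulli gives P_stag − P_static = ½ρv².
ΔP = ½·1260·13.9² = 122000 Pa.

ΔP ≈ 122 kPa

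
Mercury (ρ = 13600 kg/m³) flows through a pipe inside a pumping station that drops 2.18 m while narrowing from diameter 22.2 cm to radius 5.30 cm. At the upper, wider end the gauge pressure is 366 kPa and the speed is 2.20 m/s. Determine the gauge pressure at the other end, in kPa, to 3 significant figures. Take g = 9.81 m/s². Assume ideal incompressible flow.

P₂ = 56.6 kPa

Continuity gives A₁v₁ = A₂v₂, so v₂ = (387 cm²)/(88.2 cm²) × 2.20 m/s = 9.65 m/s.
Applying Bernoulli between the two ends and solving for P₂: P₂ = P₁ + ½ρ(v₁² − v₂²) − ρgΔh.
P₂ = 366000 + ½·13600·(2.20² − 9.65²) − 13600·9.81·(−2.18) = 366000 + (-600000) − (-291000) = 56600 Pa.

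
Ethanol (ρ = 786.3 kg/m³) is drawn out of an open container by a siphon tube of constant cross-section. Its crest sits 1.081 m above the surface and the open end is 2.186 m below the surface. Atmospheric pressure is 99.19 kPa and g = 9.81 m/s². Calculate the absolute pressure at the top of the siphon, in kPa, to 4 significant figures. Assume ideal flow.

P_top ≈ 73.99 kPa

Bernoulli surface→outlet gives ½v² = g·h_out, so v = √(2·9.81·2.186) = 6.549 m/s.
With constant cross-section the crest speed equals v; applying Bernoulli from the surface up to the crest, P_top = P_atm − ½ρv² − ρg·h_top.
P_top = 99190 − ½·786.3·6.549² − 786.3·9.81·1.081 = 73990 Pa.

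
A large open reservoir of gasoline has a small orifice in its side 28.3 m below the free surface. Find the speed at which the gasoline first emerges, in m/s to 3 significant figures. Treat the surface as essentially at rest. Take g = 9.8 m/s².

v = 23.6 m/s

With the surface at rest and both surface and jet at atmospheric pressure, Bernoulli gives ρg h = ½ρv², so v = √(2gh) = √(2·9.8·28.3) = 23.6 m/s.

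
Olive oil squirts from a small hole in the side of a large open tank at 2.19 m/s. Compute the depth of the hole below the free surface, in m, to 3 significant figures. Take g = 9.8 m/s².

h = 0.245 m

For a small hole in a large open tank, ½v² = gh, giving h = v²/(2g).
h = 2.19²/(2·9.8) = 4.80/19.60 = 0.245 m.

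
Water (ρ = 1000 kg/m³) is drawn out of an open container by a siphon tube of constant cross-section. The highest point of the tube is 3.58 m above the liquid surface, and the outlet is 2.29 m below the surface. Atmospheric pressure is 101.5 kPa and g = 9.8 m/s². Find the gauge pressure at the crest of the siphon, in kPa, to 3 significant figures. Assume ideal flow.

Bernoulli surface→outlet gives ½v² = g·h_out, so v = √(2·9.8·2.29) = 6.70 m/s.
Continuity keeps v the same throughout the tube; from surface to crest, P_atm + 0 = P_top + ½ρv² + ρg·h_top.
P_top = 101500 − ½·1000·6.70² − 1000·9.8·3.58 = 44000 Pa. So P_gauge = P_top − P_atm = -57500 Pa.

P_gauge = -57.5 kPa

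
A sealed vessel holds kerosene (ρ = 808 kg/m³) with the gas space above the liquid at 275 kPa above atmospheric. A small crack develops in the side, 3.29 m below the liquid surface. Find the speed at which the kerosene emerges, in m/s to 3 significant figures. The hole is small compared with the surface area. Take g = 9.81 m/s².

v = 27.3 m/s

Take point 1 at the surface (v₁ ≈ 0) and point 2 at the hole (at atmospheric pressure). Bernoulli: P₁ + ρg h = P_atm + ½ρv₂².
With P₁ − P_atm = 275000 Pa, v₂ = √(2gh + 2ΔP/ρ) = √(2·9.81·3.29 + 2·275000/808) = 27.3 m/s.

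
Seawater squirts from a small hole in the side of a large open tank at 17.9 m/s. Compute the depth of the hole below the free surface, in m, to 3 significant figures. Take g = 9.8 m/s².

16.3 m

Torricelli: v = √(2gh), so h = v²/(2g).
h = 17.9²/(2·9.8) = 320/19.60 = 16.3 m.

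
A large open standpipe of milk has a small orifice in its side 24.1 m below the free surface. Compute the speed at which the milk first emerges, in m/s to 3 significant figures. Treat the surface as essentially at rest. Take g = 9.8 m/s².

The surface is effectively still and both ends are open, so ½v² = gh and v = √(2·9.8·24.1) = 21.7 m/s.

21.7 m/s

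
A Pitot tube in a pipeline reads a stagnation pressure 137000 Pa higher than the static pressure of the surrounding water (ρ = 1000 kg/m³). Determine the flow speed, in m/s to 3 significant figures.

v ≈ 16.6 m/s

At the stagnation point the flow is brought to rest, so Bernoulli gives P_stag − P_static = ½ρv².
v = √(2ΔP/ρ) = √(2·137000/1000) = 16.6 m/s.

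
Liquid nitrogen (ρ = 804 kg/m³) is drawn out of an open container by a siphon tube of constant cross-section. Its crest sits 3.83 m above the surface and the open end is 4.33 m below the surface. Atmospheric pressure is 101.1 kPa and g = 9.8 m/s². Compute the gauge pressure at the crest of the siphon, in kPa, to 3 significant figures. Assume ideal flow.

The outlet speed comes from Torricelli: v = √(2g·4.33) = 9.21 m/s.
The bore is uniform, so the speed at the crest is the same v. Bernoulli surface→crest: P_atm = P_top + ½ρv² + ρg·h_top.
P_top = 101100 − ½·804·9.21² − 804·9.8·3.83 = 36800 Pa. So P_gauge = P_top − P_atm = -64300 Pa.

P_gauge ≈ -64.3 kPa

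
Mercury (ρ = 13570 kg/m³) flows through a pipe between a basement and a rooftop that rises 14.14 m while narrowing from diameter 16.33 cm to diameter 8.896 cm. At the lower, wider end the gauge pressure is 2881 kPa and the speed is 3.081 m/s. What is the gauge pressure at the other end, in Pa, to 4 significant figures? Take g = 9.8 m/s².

Mass conservation (A₁v₁ = A₂v₂) gives v₂ = 3.081 × 209.4/62.16 = 10.38 m/s.
Energy conservation along the streamline gives P₂ = P₁ − ½ρ(v₂² − v₁²) − ρg(h₂ − h₁).
P₂ = 2881000 + ½·13570·(3.081² − 10.38²) − 13570·9.8·(+14.14) = 2881000 + (-666900) − (1880000) = 333700 Pa.

P₂ = 333700 Pa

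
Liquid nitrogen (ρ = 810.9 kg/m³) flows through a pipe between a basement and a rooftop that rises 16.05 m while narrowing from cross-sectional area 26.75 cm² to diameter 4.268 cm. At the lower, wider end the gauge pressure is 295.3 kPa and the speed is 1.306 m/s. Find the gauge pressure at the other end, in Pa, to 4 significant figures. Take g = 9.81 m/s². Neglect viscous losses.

The volume flow rate is constant, so v₂ = (A₁/A₂)v₁ = (26.75/14.31)·1.306 = 2.442 m/s.
Applying Bernoulli between the two ends and solving for P₂: P₂ = P₁ + ½ρ(v₁² − v₂²) − ρgΔh.
P₂ = 295300 + ½·810.9·(1.306² − 2.442²) − 810.9·9.81·(+16.05) = 295300 + (-1726) − (127700) = 165900 Pa.

P₂ = 165900 Pa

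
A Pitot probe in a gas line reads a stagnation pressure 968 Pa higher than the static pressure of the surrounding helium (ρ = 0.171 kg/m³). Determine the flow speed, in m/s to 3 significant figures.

v ≈ 106 m/s

Bernoulli between the free stream and the stagnation point: ½ρv² = P_stag − P_static.
v = √(2ΔP/ρ) = √(2·968/0.171) = 106 m/s.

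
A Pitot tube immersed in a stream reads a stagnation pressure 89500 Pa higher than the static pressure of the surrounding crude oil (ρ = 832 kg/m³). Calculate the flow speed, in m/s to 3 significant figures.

Bernoulli between the free stream and the stagnation point: ½ρv² = P_stag − P_static.
v = √(2ΔP/ρ) = √(2·89500/832) = 14.7 m/s.

v = 14.7 m/s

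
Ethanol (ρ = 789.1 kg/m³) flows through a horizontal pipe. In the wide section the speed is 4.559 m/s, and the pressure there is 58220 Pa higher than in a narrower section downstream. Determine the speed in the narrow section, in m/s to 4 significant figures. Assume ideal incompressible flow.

12.97 m/s

Along the level pipe P + ½ρv² is conserved, hence v₂² = v₁² + 2(P₁ − P₂)/ρ.
v₂ = √(4.559² + 2·58220/789.1) = √(20.78 + 147.6) = 12.97 m/s.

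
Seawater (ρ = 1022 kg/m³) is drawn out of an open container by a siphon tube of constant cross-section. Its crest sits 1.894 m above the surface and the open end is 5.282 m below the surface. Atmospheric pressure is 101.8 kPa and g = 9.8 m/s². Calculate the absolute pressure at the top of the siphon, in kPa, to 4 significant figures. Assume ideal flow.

The outlet speed comes from Torricelli: v = √(2g·5.282) = 10.17 m/s.
The bore is uniform, so the speed at the crest is the same v. Bernoulli surface→crest: P_atm = P_top + ½ρv² + ρg·h_top.
P_top = 101800 − ½·1022·10.17² − 1022·9.8·1.894 = 29930 Pa.

P_top = 29.93 kPa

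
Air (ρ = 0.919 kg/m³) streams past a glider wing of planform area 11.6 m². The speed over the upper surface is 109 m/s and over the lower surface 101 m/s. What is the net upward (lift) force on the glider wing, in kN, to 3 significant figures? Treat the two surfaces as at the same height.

From P + ½ρv² = const at equal height, P_low − P_up = ½ρ(v_up² − v_low²).
ΔP = ½·0.919·(109² − 101²) = 772 Pa.
Lift = ΔP · A = 772 × 11.6 = 8950 N.

8.95 kN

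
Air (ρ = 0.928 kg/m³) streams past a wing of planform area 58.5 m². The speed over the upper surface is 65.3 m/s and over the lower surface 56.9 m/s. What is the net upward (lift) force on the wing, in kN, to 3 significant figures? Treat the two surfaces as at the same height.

The faster flow above has the lower pressure; Bernoulli (same height) gives ΔP = ½ρ(v_up² − v_low²).
ΔP = ½·0.928·(65.3² − 56.9²) = 476 Pa.
Lift = ΔP · A = 476 × 58.5 = 27900 N.

27.9 kN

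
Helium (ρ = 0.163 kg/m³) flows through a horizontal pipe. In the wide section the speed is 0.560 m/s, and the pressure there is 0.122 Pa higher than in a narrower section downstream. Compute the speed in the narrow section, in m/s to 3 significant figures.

With h₁ = h₂, rearranging Bernoulli gives v₂ = √(v₁² + 2ΔP/ρ).
v₂ = √(0.560² + 2·0.122/0.163) = √(0.314 + 1.50) = 1.35 m/s.

v₂ = 1.35 m/s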